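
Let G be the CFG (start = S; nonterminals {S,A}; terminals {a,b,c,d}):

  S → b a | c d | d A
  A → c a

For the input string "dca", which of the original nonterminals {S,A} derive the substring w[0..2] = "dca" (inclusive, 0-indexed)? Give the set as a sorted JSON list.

CNF form of G:
  S -> T0 T3 | T2 T1 | T3 A
  A -> T0 T1
  T0 -> c
  T1 -> a
  T2 -> b
  T3 -> d

CYK fill (cells [i..j] with 0 ≤ i ≤ j ≤ 2 only):
  cell(0,0) d: {T3}  orig:{}
  cell(1,1) c: {T0}  orig:{}
  cell(2,2) a: {T1}  orig:{}
  cell(0,1) dc: ∅
  cell(1,2) ca: {A}
  cell(0,2) dca: {S}

Original NTs in T[0,2] deriving "dca": ["S"]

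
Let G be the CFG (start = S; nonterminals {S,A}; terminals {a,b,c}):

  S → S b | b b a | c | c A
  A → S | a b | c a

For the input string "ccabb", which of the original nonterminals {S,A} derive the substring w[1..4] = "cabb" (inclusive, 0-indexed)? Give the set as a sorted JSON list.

CNF form of G:
  S -> S T0 | T0 X4 | T2 A | c
  A -> S T0 | T0 X3 | T1 T0 | T2 A | T2 T1 | c
  T0 -> b
  T1 -> a
  T2 -> c
  X3 -> T0 T1
  X4 -> T0 T1

CYK fill — only the sub-triangle for w[1..4]:
  [1..1]={A,S,T2}  "c"  orig:{A,S}
  [2..2]={T1}  "a"  orig:{}
  [3..3]={T0}  "b"  orig:{}
  [4..4]={T0}  "b"  orig:{}
  [1..2]={A}  "ca"
  [2..3]={A}  "ab"
  [3..4]=∅  "bb"
  [1..3]={A,S}  "cab"
  [2..4]=∅  "abb"
  [1..4]={A,S}  "cabb"

Original NTs in T[1,4] deriving "cabb": ["A", "S"]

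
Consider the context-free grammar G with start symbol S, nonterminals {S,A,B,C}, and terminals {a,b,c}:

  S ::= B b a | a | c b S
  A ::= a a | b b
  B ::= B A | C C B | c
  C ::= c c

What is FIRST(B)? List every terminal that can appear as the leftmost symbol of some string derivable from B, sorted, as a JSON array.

FIRST iteration:
pass 1:
  A via A→a a: +{a}
  A via A→b b: +{b}
  B via B→c: +{c}
  C via C→c c: +{c}
  S via S→B b a: +{c}
  S via S→a: +{a}
  S: {a,c}  A: {a,b}  B: {c}  C: {c}
pass 2: (stable)
  S: {a,c}  A: {a,b}  B: {c}  C: {c}

FIRST(B) = ["c"]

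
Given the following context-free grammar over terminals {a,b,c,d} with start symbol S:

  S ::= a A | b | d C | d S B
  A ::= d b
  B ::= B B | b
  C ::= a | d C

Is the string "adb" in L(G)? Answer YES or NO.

Convert to CNF:
  S -> T0 C | T0 X3 | T2 A | b
  A -> T0 T1
  B -> B B | b
  C -> T0 C | a
  T0 -> d
  T1 -> b
  T2 -> a
  X3 -> S B

Fill CYK table bottom-up:
  T[0,0] 'a' = {C,T2}  orig:{C}
  T[1,1] 'd' = {T0}  orig:{}
  T[2,2] 'b' = {B,S,T1}  orig:{B,S}
  T[0,1] 'ad' = ∅
  T[1,2] 'db' = {A}
  T[0,2] 'adb' = {S}

S ∈ T[0,2] ⇒ YES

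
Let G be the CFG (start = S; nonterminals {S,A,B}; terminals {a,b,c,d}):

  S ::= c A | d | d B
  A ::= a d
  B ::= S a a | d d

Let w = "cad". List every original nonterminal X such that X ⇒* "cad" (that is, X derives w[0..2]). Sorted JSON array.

Convert to CNF:
  S -> T1 B | T2 A | d
  A -> T0 T1
  B -> S X3 | T1 T1
  T0 -> a
  T1 -> d
  T2 -> c
  X3 -> T0 T0

CYK table (by increasing span) (cells [i..j] with 0 ≤ i ≤ j ≤ 2 only):
  cell(0,0) c: {T2}  orig:{}
  cell(1,1) a: {T0}  orig:{}
  cell(2,2) d: {S,T1}  orig:{S}
  cell(0,1) ca: ∅
  cell(1,2) ad: {A}
  cell(0,2) cad: {S}

Original NTs in T[0,2] deriving "cad": ["S"]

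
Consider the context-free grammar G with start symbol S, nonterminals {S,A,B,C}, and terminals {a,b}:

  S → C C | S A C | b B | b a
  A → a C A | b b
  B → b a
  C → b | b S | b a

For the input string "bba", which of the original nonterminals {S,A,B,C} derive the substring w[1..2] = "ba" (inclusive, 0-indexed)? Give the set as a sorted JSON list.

CNF form of G:
  S -> C C | S X3 | T1 B | T1 T0
  A -> T0 X2 | T1 T1
  B -> T1 T0
  C -> T1 S | T1 T0 | b
  T0 -> a
  T1 -> b
  X2 -> C A
  X3 -> A C

CYK table (by increasing span) (cells [i..j] with 1 ≤ i ≤ j ≤ 2 only):
  T[1,1] 'b' = {C,T1}  orig:{C}
  T[2,2] 'a' = {T0}  orig:{}
  T[1,2] 'ba' = {B,C,S}

Original NTs in T[1,2] deriving "ba": ["B", "C", "S"]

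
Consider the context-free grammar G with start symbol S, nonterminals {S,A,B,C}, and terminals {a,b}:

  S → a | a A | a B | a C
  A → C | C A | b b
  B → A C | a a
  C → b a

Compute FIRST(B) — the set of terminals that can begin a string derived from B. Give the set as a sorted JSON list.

FIRST sets, iterate to fixpoint:
iter 1:
  A via A→b b: +{b}
  B via B→A C: +{b}
  B via B→a a: +{a}
  C via C→b a: +{b}
  S via S→a: +{a}
  FIRST(S)={a}  FIRST(A)={b}  FIRST(B)={a,b}  FIRST(C)={b}
iter 2: (stable)
  FIRST(S)={a}  FIRST(A)={b}  FIRST(B)={a,b}  FIRST(C)={b}

FIRST(B) = ["a", "b"]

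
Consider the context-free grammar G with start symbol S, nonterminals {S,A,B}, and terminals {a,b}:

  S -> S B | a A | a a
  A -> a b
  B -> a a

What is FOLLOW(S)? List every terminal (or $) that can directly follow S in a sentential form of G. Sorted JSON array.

FIRST iteration:
[1]
  A via A→a b: +{a}
  B via B→a a: +{a}
  S via S→a A: +{a}
  FIRST[S]={a}  FIRST[A]={a}  FIRST[B]={a}
[2] (no change)
  FIRST[S]={a}  FIRST[A]={a}  FIRST[B]={a}

FOLLOW sets:
initialize: $ ∈ FOLLOW(S)
pass 1:
  S→S B: FOLLOW(S) ⊇ FIRST(B) = {a}; new: +{a}
  S→S B: FOLLOW(B) ⊇ FOLLOW(S) ⊇ {$,a}; new: +{$,a}
  S→a A: FOLLOW(A) ⊇ FOLLOW(S) ⊇ {$,a}; new: +{$,a}
  FOLLOW(S)={$,a}  FOLLOW(A)={$,a}  FOLLOW(B)={$,a}
pass 2: (no change)
  FOLLOW(S)={$,a}  FOLLOW(A)={$,a}  FOLLOW(B)={$,a}

FOLLOW(S) = ["$", "a"]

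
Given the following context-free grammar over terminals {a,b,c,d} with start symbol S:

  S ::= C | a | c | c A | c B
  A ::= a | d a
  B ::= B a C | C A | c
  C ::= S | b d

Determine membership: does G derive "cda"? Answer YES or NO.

Convert to CNF:
  S -> T2 T0 | T3 A | T3 B | a | c
  A -> T0 T1 | a
  B -> B X4 | C A | c
  C -> T2 T0 | T3 A | T3 B | a | c
  T0 -> d
  T1 -> a
  T2 -> b
  T3 -> c
  X4 -> T1 C

Fill CYK table bottom-up:
  [0..0]={B,C,S,T3}  "c"  orig:{B,C,S}
  [1..1]={T0}  "d"  orig:{}
  [2..2]={A,C,S,T1}  "a"  orig:{A,C,S}
  [0..1]=∅  "cd"
  [1..2]={A}  "da"
  [0..2]={B,C,S}  "cda"

S ∈ T[0,2] ⇒ YES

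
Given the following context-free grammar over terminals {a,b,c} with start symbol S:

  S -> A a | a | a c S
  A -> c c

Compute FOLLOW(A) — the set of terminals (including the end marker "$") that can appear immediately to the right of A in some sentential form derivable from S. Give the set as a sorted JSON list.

Compute FIRST by fixpoint:
pass 1:
  A via A→c c: +{c}
  S via S→A a: +{c}
  S via S→a: +{a}
  FIRST(S)={a,c}  FIRST(A)={c}
pass 2: — fixpoint
  FIRST(S)={a,c}  FIRST(A)={c}

Compute FOLLOW by fixpoint:
initialize: $ ∈ FOLLOW(S)
pass 1:
  S→A a: FOLLOW(A) ⊇ FIRST(a) = {a}; new: +{a}
  FOLLOW[S]={$}  FOLLOW[A]={a}
pass 2: (stable)
  FOLLOW[S]={$}  FOLLOW[A]={a}

FOLLOW(A) = ["a"]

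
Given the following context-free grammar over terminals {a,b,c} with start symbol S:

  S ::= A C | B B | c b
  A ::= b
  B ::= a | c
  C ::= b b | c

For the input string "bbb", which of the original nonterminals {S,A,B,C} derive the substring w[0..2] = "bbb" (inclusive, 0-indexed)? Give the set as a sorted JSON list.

Convert to CNF:
  S -> A C | B B | T1 T0
  A -> b
  B -> a | c
  C -> T0 T0 | c
  T0 -> b
  T1 -> c

CYK fill — only the sub-triangle for w[0..2]:
  [0..0]={A,T0}  "b"  orig:{A}
  [1..1]={A,T0}  "b"  orig:{A}
  [2..2]={A,T0}  "b"  orig:{A}
  [0..1]={C}  "bb"
  [1..2]={C}  "bb"
  [0..2]={S}  "bbb"

Original NTs in T[0,2] deriving "bbb": ["S"]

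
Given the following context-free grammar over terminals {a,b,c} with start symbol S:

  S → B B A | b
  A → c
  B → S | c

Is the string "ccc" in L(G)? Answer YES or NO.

CNF form of G:
  S -> B X1 | b
  A -> c
  B -> B X0 | b | c
  X0 -> B A
  X1 -> B A

CYK fill:
  [0..0]={A,B}  "c"
  [1..1]={A,B}  "c"
  [2..2]={A,B}  "c"
  [0..1]={X0,X1}  "cc"  orig:{}
  [1..2]={X0,X1}  "cc"  orig:{}
  [0..2]={B,S}  "ccc"

S ∈ T[0,2] ⇒ YES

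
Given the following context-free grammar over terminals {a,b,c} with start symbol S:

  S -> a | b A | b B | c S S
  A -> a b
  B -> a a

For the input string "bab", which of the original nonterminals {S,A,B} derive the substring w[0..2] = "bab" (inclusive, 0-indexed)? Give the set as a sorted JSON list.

Convert to CNF:
  S -> T1 A | T1 B | T2 X3 | a
  A -> T0 T1
  B -> T0 T0
  T0 -> a
  T1 -> b
  T2 -> c
  X3 -> S S

CYK table (by increasing span) (cells [i..j] with 0 ≤ i ≤ j ≤ 2 only):
  [0..0]={T1}  "b"  orig:{}
  [1..1]={S,T0}  "a"  orig:{S}
  [2..2]={T1}  "b"  orig:{}
  [0..1]=∅  "ba"
  [1..2]={A}  "ab"
  [0..2]={S}  "bab"

Original NTs in T[0,2] deriving "bab": ["S"]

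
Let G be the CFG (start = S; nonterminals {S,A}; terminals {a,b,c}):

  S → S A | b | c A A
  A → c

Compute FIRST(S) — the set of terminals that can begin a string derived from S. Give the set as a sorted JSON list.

Compute FIRST by fixpoint:
[1]
  A via A→c: +{c}
  S via S→b: +{b}
  S via S→c A A: +{c}
  FIRST(S)={b,c}  FIRST(A)={c}
[2] — fixpoint
  FIRST(S)={b,c}  FIRST(A)={c}

FIRST(S) = ["b", "c"]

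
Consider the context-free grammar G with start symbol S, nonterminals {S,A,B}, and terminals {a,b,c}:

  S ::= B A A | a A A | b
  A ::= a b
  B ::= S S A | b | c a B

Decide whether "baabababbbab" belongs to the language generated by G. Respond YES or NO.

Convert to CNF:
  S -> B X5 | T0 X6 | b
  A -> T0 T1
  B -> S X3 | T2 X4 | b
  T0 -> a
  T1 -> b
  T2 -> c
  X3 -> S A
  X4 -> T0 B
  X5 -> A A
  X6 -> A A

CYK table (by increasing span):
  cell(0,0) b: {B,S,T1}  orig:{B,S}
  cell(1,1) a: {T0}  orig:{}
  cell(2,2) a: {T0}  orig:{}
  cell(3,3) b: {B,S,T1}  orig:{B,S}
  cell(4,4) a: {T0}  orig:{}
  cell(5,5) b: {B,S,T1}  orig:{B,S}
  cell(6,6) a: {T0}  orig:{}
  cell(7,7) b: {B,S,T1}  orig:{B,S}
  cell(8,8) b: {B,S,T1}  orig:{B,S}
  cell(9,9) b: {B,S,T1}  orig:{B,S}
  cell(10,10) a: {T0}  orig:{}
  cell(11,11) b: {B,S,T1}  orig:{B,S}
  cell(0,1) ba: ∅
  cell(1,2) aa: ∅
  cell(2,3) ab: {A,X4}  orig:{A}
  cell(3,4) ba: ∅
  cell(4,5) ab: {A,X4}  orig:{A}
  cell(5,6) ba: ∅
  cell(6,7) ab: {A,X4}  orig:{A}
  cell(7,8) bb: ∅
  cell(8,9) bb: ∅
  cell(9,10) ba: ∅
  cell(10,11) ab: {A,X4}  orig:{A}
  cell(0,2) baa: ∅
  cell(1,3) aab: ∅
  cell(2,4) aba: ∅
  cell(3,5) bab: {X3}  orig:{}
  cell(4,6) aba: ∅
  cell(5,7) bab: {X3}  orig:{}
  cell(6,8) abb: ∅
  cell(7,9) bbb: ∅
  cell(8,10) bba: ∅
  cell(9,11) bab: {X3}  orig:{}
  cell(0,3) baab: ∅
  cell(1,4) aaba: ∅
  cell(2,5) abab: {X5,X6}  orig:{}
  cell(3,6) baba: ∅
  cell(4,7) abab: {X5,X6}  orig:{}
  cell(5,8) babb: ∅
  cell(6,9) abbb: ∅
  cell(7,10) bbba: ∅
  cell(8,11) bbab: {B}
  cell(0,4) baaba: ∅
  cell(1,5) aabab: {S}
  cell(2,6) ababa: ∅
  cell(3,7) babab: {S}
  cell(4,8) ababb: ∅
  cell(5,9) babbb: ∅
  cell(6,10) abbba: ∅
  cell(7,11) bbbab: ∅
  cell(0,5) baabab: ∅
  cell(1,6) aababa: ∅
  cell(2,7) ababab: ∅
  cell(3,8) bababb: ∅
  cell(4,9) ababbb: ∅
  cell(5,10) babbba: ∅
  cell(6,11) abbbab: ∅
  cell(0,6) baababa: ∅
  cell(1,7) aababab: {X3}  orig:{}
  cell(2,8) abababb: ∅
  cell(3,9) bababbb: ∅
  cell(4,10) ababbba: ∅
  cell(5,11) babbbab: ∅
  cell(0,7) baababab: {B}
  cell(1,8) aabababb: ∅
  cell(2,9) abababbb: ∅
  cell(3,10) bababbba: ∅
  cell(4,11) ababbbab: ∅
  cell(0,8) baabababb: ∅
  cell(1,9) aabababbb: ∅
  cell(2,10) abababbba: ∅
  cell(3,11) bababbbab: ∅
  cell(0,9) baabababbb: ∅
  cell(1,10) aabababbba: ∅
  cell(2,11) abababbbab: ∅
  cell(0,10) baabababbba: ∅
  cell(1,11) aabababbbab: ∅
  cell(0,11) baabababbbab: ∅

S ∉ T[0,11] ⇒ NO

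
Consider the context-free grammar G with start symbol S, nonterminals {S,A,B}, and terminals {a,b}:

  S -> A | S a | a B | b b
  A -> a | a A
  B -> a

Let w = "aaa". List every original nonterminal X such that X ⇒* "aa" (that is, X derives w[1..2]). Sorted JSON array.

Convert to CNF:
  S -> S T0 | T0 A | T0 B | T1 T1 | a
  A -> T0 A | a
  B -> a
  T0 -> a
  T1 -> b

Fill CYK table bottom-up (cells [i..j] with 1 ≤ i ≤ j ≤ 2 only):
  [1..1]={A,B,S,T0}  "a"  orig:{A,B,S}
  [2..2]={A,B,S,T0}  "a"  orig:{A,B,S}
  [1..2]={A,S}  "aa"

Original NTs in T[1,2] deriving "aa": ["A", "S"]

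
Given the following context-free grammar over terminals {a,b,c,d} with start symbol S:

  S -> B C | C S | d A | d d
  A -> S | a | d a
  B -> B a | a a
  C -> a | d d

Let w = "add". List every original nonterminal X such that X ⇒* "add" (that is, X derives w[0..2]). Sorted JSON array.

Convert to CNF:
  S -> B C | C S | T0 A | T0 T0
  A -> B C | C S | T0 A | T0 T0 | T0 T1 | a
  B -> B T1 | T1 T1
  C -> T0 T0 | a
  T0 -> d
  T1 -> a

CYK table (by increasing span) (cells [i..j] with 0 ≤ i ≤ j ≤ 2 only):
  T[0,0] 'a' = {A,C,T1}  orig:{A,C}
  T[1,1] 'd' = {T0}  orig:{}
  T[2,2] 'd' = {T0}  orig:{}
  T[0,1] 'ad' = ∅
  T[1,2] 'dd' = {A,C,S}
  T[0,2] 'add' = {A,S}

Original NTs in T[0,2] deriving "add": ["A", "S"]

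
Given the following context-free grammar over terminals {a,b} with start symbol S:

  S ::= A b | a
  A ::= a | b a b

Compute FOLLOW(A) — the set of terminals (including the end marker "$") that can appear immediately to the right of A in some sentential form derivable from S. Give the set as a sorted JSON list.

FIRST sets, iterate to fixpoint:
iter 1:
  A via A→a: +{a}
  A via A→b a b: +{b}
  S via S→A b: +{a,b}
  FIRST(S)={a,b}  FIRST(A)={a,b}
iter 2: (stable)
  FIRST(S)={a,b}  FIRST(A)={a,b}

Compute FOLLOW by fixpoint:
seed FOLLOW(S) with $
iter 1:
  S→A b: FOLLOW(A) ⊇ FIRST(b) = {b}; new: +{b}
  S: {$}  A: {b}
iter 2: done
  S: {$}  A: {b}

FOLLOW(A) = ["b"]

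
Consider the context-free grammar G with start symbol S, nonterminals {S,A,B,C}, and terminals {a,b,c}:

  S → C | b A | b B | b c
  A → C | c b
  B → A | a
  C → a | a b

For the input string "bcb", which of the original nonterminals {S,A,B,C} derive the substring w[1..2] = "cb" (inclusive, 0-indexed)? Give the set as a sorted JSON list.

CNF form of G:
  S -> T0 T1 | T1 A | T1 B | T1 T2 | a
  A -> T0 T1 | T2 T1 | a
  B -> T0 T1 | T2 T1 | a
  C -> T0 T1 | a
  T0 -> a
  T1 -> b
  T2 -> c

CYK table (by increasing span) (cells [i..j] with 1 ≤ i ≤ j ≤ 2 only):
  [1..1]={T2}  "c"  orig:{}
  [2..2]={T1}  "b"  orig:{}
  [1..2]={A,B}  "cb"

Original NTs in T[1,2] deriving "cb": ["A", "B"]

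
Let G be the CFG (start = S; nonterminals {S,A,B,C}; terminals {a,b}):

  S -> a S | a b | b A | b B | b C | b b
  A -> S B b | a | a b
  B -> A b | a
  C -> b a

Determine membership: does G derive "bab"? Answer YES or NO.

Convert to CNF:
  S -> T0 A | T0 B | T0 C | T0 T0 | T1 S | T1 T0
  A -> S X2 | T1 T0 | a
  B -> A T0 | a
  C -> T0 T1
  T0 -> b
  T1 -> a
  X2 -> B T0

CYK table (by increasing span):
  cell(0,0) b: {T0}  orig:{}
  cell(1,1) a: {A,B,T1}  orig:{A,B}
  cell(2,2) b: {T0}  orig:{}
  cell(0,1) ba: {C,S}
  cell(1,2) ab: {A,B,S,X2}  orig:{A,B,S}
  cell(0,2) bab: {S}

S ∈ T[0,2] ⇒ YES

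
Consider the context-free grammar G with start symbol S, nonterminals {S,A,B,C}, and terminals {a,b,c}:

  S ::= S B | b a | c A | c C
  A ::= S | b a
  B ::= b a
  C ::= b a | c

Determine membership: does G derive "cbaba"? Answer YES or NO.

CNF form of G:
  S -> S B | T0 T1 | T2 A | T2 C
  A -> S B | T0 T1 | T2 A | T2 C
  B -> T0 T1
  C -> T0 T1 | c
  T0 -> b
  T1 -> a
  T2 -> c

Fill CYK table bottom-up:
  cell(0,0) c: {C,T2}  orig:{C}
  cell(1,1) b: {T0}  orig:{}
  cell(2,2) a: {T1}  orig:{}
  cell(3,3) b: {T0}  orig:{}
  cell(4,4) a: {T1}  orig:{}
  cell(0,1) cb: ∅
  cell(1,2) ba: {A,B,C,S}
  cell(2,3) ab: ∅
  cell(3,4) ba: {A,B,C,S}
  cell(0,2) cba: {A,S}
  cell(1,3) bab: ∅
  cell(2,4) aba: ∅
  cell(0,3) cbab: ∅
  cell(1,4) baba: {A,S}
  cell(0,4) cbaba: {A,S}

S ∈ T[0,4] ⇒ YES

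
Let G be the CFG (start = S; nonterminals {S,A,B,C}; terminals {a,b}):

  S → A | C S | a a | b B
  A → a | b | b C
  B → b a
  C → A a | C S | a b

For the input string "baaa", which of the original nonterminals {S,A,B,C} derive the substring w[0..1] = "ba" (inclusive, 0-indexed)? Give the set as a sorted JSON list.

Convert to CNF:
  S -> C S | T0 B | T0 C | T1 T1 | a | b
  A -> T0 C | a | b
  B -> T0 T1
  C -> A T1 | C S | T1 T0
  T0 -> b
  T1 -> a

CYK table (by increasing span) — only the sub-triangle for w[0..1]:
  cell(0,0) b: {A,S,T0}  orig:{A,S}
  cell(1,1) a: {A,S,T1}  orig:{A,S}
  cell(0,1) ba: {B,C}

Original NTs in T[0,1] deriving "ba": ["B", "C"]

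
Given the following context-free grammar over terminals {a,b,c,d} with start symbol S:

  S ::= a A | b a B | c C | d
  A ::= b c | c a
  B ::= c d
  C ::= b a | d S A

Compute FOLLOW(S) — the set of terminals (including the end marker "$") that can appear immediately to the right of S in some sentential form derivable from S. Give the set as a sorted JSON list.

FIRST iteration:
iter 1:
  A via A→b c: +{b}
  A via A→c a: +{c}
  B via B→c d: +{c}
  C via C→b a: +{b}
  C via C→d S A: +{d}
  S via S→a A: +{a}
  S via S→b a B: +{b}
  S via S→c C: +{c}
  S via S→d: +{d}
  FIRST[S]={a,b,c,d}  FIRST[A]={b,c}  FIRST[B]={c}  FIRST[C]={b,d}
iter 2: (stable)
  FIRST[S]={a,b,c,d}  FIRST[A]={b,c}  FIRST[B]={c}  FIRST[C]={b,d}

Compute FOLLOW by fixpoint:
initialize: $ ∈ FOLLOW(S)
pass 1:
  C→d S A: FOLLOW(S) ⊇ FIRST(A) = {b,c}; new: +{b,c}
  S→a A: FOLLOW(A) ⊇ FOLLOW(S) ⊇ {$,b,c}; new: +{$,b,c}
  S→b a B: FOLLOW(B) ⊇ FOLLOW(S) ⊇ {$,b,c}; new: +{$,b,c}
  S→c C: FOLLOW(C) ⊇ FOLLOW(S) ⊇ {$,b,c}; new: +{$,b,c}
  S: {$,b,c}  A: {$,b,c}  B: {$,b,c}  C: {$,b,c}
pass 2: done
  S: {$,b,c}  A: {$,b,c}  B: {$,b,c}  C: {$,b,c}

FOLLOW(S) = ["$", "b", "c"]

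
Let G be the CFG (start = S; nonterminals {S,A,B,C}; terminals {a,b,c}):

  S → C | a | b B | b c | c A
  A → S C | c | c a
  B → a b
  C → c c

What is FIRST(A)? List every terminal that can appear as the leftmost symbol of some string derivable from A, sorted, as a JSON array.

FIRST sets, iterate to fixpoint:
pass 1:
  A via A→c: +{c}
  B via B→a b: +{a}
  C via C→c c: +{c}
  S via S→C: +{c}
  S via S→a: +{a}
  S via S→b B: +{b}
  FIRST[S]={a,b,c}  FIRST[A]={c}  FIRST[B]={a}  FIRST[C]={c}
pass 2:
  A via A→S C: +{a,b}
  FIRST[S]={a,b,c}  FIRST[A]={a,b,c}  FIRST[B]={a}  FIRST[C]={c}
pass 3: (no change)
  FIRST[S]={a,b,c}  FIRST[A]={a,b,c}  FIRST[B]={a}  FIRST[C]={c}

FIRST(A) = ["a", "b", "c"]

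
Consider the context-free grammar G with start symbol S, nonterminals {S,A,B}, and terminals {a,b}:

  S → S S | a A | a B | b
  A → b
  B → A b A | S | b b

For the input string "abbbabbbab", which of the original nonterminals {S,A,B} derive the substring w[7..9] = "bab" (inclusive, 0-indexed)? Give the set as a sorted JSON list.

Convert to CNF:
  S -> S S | T1 A | T1 B | b
  A -> b
  B -> A X2 | S S | T0 T0 | T1 A | T1 B | b
  T0 -> b
  T1 -> a
  X2 -> T0 A

Fill CYK table bottom-up — only the sub-triangle for w[7..9]:
  cell(7,7) b: {A,B,S,T0}  orig:{A,B,S}
  cell(8,8) a: {T1}  orig:{}
  cell(9,9) b: {A,B,S,T0}  orig:{A,B,S}
  cell(7,8) ba: ∅
  cell(8,9) ab: {B,S}
  cell(7,9) bab: {B,S}

Original NTs in T[7,9] deriving "bab": ["B", "S"]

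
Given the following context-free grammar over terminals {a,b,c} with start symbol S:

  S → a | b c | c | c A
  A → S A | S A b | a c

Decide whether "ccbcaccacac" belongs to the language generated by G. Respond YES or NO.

CNF form of G:
  S -> T0 T2 | T2 A | a | c
  A -> S A | S X3 | T1 T2
  T0 -> b
  T1 -> a
  T2 -> c
  X3 -> A T0

CYK fill:
  [0..0]={S,T2}  "c"  orig:{S}
  [1..1]={S,T2}  "c"  orig:{S}
  [2..2]={T0}  "b"  orig:{}
  [3..3]={S,T2}  "c"  orig:{S}
  [4..4]={S,T1}  "a"  orig:{S}
  [5..5]={S,T2}  "c"  orig:{S}
  [6..6]={S,T2}  "c"  orig:{S}
  [7..7]={S,T1}  "a"  orig:{S}
  [8..8]={S,T2}  "c"  orig:{S}
  [9..9]={S,T1}  "a"  orig:{S}
  [10..10]={S,T2}  "c"  orig:{S}
  [0..1]=∅  "cc"
  [1..2]=∅  "cb"
  [2..3]={S}  "bc"
  [3..4]=∅  "ca"
  [4..5]={A}  "ac"
  [5..6]=∅  "cc"
  [6..7]=∅  "ca"
  [7..8]={A}  "ac"
  [8..9]=∅  "ca"
  [9..10]={A}  "ac"
  [0..2]=∅  "ccb"
  [1..3]=∅  "cbc"
  [2..4]=∅  "bca"
  [3..5]={A,S}  "cac"
  [4..6]=∅  "acc"
  [5..7]=∅  "cca"
  [6..8]={A,S}  "cac"
  [7..9]=∅  "aca"
  [8..10]={A,S}  "cac"
  [0..3]=∅  "ccbc"
  [1..4]=∅  "cbca"
  [2..5]={A}  "bcac"
  [3..6]=∅  "cacc"
  [4..7]=∅  "acca"
  [5..8]={A,S}  "ccac"
  [6..9]=∅  "caca"
  [7..10]={A}  "acac"
  [0..4]=∅  "ccbca"
  [1..5]={A,S}  "cbcac"
  [2..6]=∅  "bcacc"
  [3..7]=∅  "cacca"
  [4..8]={A}  "accac"
  [5..9]=∅  "ccaca"
  [6..10]={A,S}  "cacac"
  [0..5]={A,S}  "ccbcac"
  [1..6]=∅  "cbcacc"
  [2..7]=∅  "bcacca"
  [3..8]={A,S}  "caccac"
  [4..9]=∅  "accaca"
  [5..10]={A,S}  "ccacac"
  [0..6]=∅  "ccbcacc"
  [1..7]=∅  "cbcacca"
  [2..8]={A}  "bcaccac"
  [3..9]=∅  "caccaca"
  [4..10]={A}  "accacac"
  [0..7]=∅  "ccbcacca"
  [1..8]={A,S}  "cbcaccac"
  [2..9]=∅  "bcaccaca"
  [3..10]={A,S}  "caccacac"
  [0..8]={A,S}  "ccbcaccac"
  [1..9]=∅  "cbcaccaca"
  [2..10]={A}  "bcaccacac"
  [0..9]=∅  "ccbcaccaca"
  [1..10]={A,S}  "cbcaccacac"
  [0..10]={A,S}  "ccbcaccacac"

S ∈ T[0,10] ⇒ YES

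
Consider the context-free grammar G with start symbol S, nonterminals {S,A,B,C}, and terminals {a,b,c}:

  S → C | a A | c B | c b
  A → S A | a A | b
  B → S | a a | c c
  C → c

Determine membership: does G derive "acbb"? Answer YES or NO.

CNF form of G:
  S -> T0 A | T1 B | T1 T2 | c
  A -> S A | T0 A | b
  B -> T0 A | T0 T0 | T1 B | T1 T1 | T1 T2 | c
  C -> c
  T0 -> a
  T1 -> c
  T2 -> b

CYK table (by increasing span):
  T[0,0] 'a' = {T0}  orig:{}
  T[1,1] 'c' = {B,C,S,T1}  orig:{B,C,S}
  T[2,2] 'b' = {A,T2}  orig:{A}
  T[3,3] 'b' = {A,T2}  orig:{A}
  T[0,1] 'ac' = ∅
  T[1,2] 'cb' = {A,B,S}
  T[2,3] 'bb' = ∅
  T[0,2] 'acb' = {A,B,S}
  T[1,3] 'cbb' = {A}
  T[0,3] 'acbb' = {A,B,S}

S ∈ T[0,3] ⇒ YES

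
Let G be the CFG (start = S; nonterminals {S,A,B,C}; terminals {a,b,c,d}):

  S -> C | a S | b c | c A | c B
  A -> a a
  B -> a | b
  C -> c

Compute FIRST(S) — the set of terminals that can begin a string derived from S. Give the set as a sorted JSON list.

FIRST sets, iterate to fixpoint:
iter 1:
  A via A→a a: +{a}
  B via B→a: +{a}
  B via B→b: +{b}
  C via C→c: +{c}
  S via S→C: +{c}
  S via S→a S: +{a}
  S via S→b c: +{b}
  S: {a,b,c}  A: {a}  B: {a,b}  C: {c}
iter 2: done
  S: {a,b,c}  A: {a}  B: {a,b}  C: {c}

FIRST(S) = ["a", "b", "c"]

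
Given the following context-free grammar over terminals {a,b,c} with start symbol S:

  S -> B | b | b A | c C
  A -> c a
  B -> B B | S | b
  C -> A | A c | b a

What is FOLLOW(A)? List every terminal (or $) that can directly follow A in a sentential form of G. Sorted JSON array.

FIRST sets, iterate to fixpoint:
[1]
  A via A→c a: +{c}
  B via B→b: +{b}
  C via C→A: +{c}
  C via C→b a: +{b}
  S via S→B: +{b}
  S via S→c C: +{c}
  S: {b,c}  A: {c}  B: {b}  C: {b,c}
[2]
  B via B→S: +{c}
  S: {b,c}  A: {c}  B: {b,c}  C: {b,c}
[3] — fixpoint
  S: {b,c}  A: {c}  B: {b,c}  C: {b,c}

Compute FOLLOW by fixpoint:
seed FOLLOW(S) with $
[1]
  B→B B: FOLLOW(B) ⊇ FIRST(B) = {b,c}; new: +{b,c}
  B→S: FOLLOW(S) ⊇ FOLLOW(B) ⊇ {b,c}; new: +{b,c}
  C→A c: FOLLOW(A) ⊇ FIRST(c) = {c}; new: +{c}
  S→B: FOLLOW(B) ⊇ FOLLOW(S) ⊇ {$,b,c}; new: +{$}
  S→b A: FOLLOW(A) ⊇ FOLLOW(S) ⊇ {$,b,c}; new: +{$,b}
  S→c C: FOLLOW(C) ⊇ FOLLOW(S) ⊇ {$,b,c}; new: +{$,b,c}
  FOLLOW[S]={$,b,c}  FOLLOW[A]={$,b,c}  FOLLOW[B]={$,b,c}  FOLLOW[C]={$,b,c}
[2] — fixpoint
  FOLLOW[S]={$,b,c}  FOLLOW[A]={$,b,c}  FOLLOW[B]={$,b,c}  FOLLOW[C]={$,b,c}

FOLLOW(A) = ["$", "b", "c"]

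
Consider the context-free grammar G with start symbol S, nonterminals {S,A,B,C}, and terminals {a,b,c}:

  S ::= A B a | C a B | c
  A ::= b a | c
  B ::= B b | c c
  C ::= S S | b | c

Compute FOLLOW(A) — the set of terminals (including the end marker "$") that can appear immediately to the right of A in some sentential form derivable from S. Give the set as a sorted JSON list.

Compute FIRST by fixpoint:
iter 1:
  A via A→b a: +{b}
  A via A→c: +{c}
  B via B→c c: +{c}
  C via C→b: +{b}
  C via C→c: +{c}
  S via S→A B a: +{b,c}
  FIRST(S)={b,c}  FIRST(A)={b,c}  FIRST(B)={c}  FIRST(C)={b,c}
iter 2: (no change)
  FIRST(S)={b,c}  FIRST(A)={b,c}  FIRST(B)={c}  FIRST(C)={b,c}

FOLLOW iteration:
initialize: $ ∈ FOLLOW(S)
iter 1:
  B→B b: FOLLOW(B) ⊇ FIRST(b) = {b}; new: +{b}
  C→S S: FOLLOW(S) ⊇ FIRST(S) = {b,c}; new: +{b,c}
  S→A B a: FOLLOW(A) ⊇ FIRST(B) = {c}; new: +{c}
  S→A B a: FOLLOW(B) ⊇ FIRST(a) = {a}; new: +{a}
  S→C a B: FOLLOW(C) ⊇ FIRST(a) = {a}; new: +{a}
  S→C a B: FOLLOW(B) ⊇ FOLLOW(S) ⊇ {$,b,c}; new: +{$,c}
  S: {$,b,c}  A: {c}  B: {$,a,b,c}  C: {a}
iter 2:
  C→S S: FOLLOW(S) ⊇ FOLLOW(C) ⊇ {a}; new: +{a}
  S: {$,a,b,c}  A: {c}  B: {$,a,b,c}  C: {a}
iter 3: done
  S: {$,a,b,c}  A: {c}  B: {$,a,b,c}  C: {a}

FOLLOW(A) = ["c"]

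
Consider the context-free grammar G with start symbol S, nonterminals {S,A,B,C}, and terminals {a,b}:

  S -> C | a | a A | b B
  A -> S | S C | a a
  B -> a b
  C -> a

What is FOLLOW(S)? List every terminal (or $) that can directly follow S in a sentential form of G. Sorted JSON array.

FIRST sets, iterate to fixpoint:
pass 1:
  A via A→a a: +{a}
  B via B→a b: +{a}
  C via C→a: +{a}
  S via S→C: +{a}
  S via S→b B: +{b}
  FIRST(S)={a,b}  FIRST(A)={a}  FIRST(B)={a}  FIRST(C)={a}
pass 2:
  A via A→S: +{b}
  FIRST(S)={a,b}  FIRST(A)={a,b}  FIRST(B)={a}  FIRST(C)={a}
pass 3: done
  FIRST(S)={a,b}  FIRST(A)={a,b}  FIRST(B)={a}  FIRST(C)={a}

Compute FOLLOW by fixpoint:
FOLLOW(S) := {$}
[1]
  A→S C: FOLLOW(S) ⊇ FIRST(C) = {a}; new: +{a}
  S→C: FOLLOW(C) ⊇ FOLLOW(S) ⊇ {$,a}; new: +{$,a}
  S→a A: FOLLOW(A) ⊇ FOLLOW(S) ⊇ {$,a}; new: +{$,a}
  S→b B: FOLLOW(B) ⊇ FOLLOW(S) ⊇ {$,a}; new: +{$,a}
  FOLLOW(S)={$,a}  FOLLOW(A)={$,a}  FOLLOW(B)={$,a}  FOLLOW(C)={$,a}
[2] — fixpoint
  FOLLOW(S)={$,a}  FOLLOW(A)={$,a}  FOLLOW(B)={$,a}  FOLLOW(C)={$,a}

FOLLOW(S) = ["$", "a"]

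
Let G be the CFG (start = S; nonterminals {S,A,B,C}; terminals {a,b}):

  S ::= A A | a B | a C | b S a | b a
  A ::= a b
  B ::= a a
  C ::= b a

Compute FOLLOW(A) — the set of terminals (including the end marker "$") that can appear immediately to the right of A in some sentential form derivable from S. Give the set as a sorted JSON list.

FIRST sets, iterate to fixpoint:
round 1:
  A via A→a b: +{a}
  B via B→a a: +{a}
  C via C→b a: +{b}
  S via S→A A: +{a}
  S via S→b S a: +{b}
  FIRST(S)={a,b}  FIRST(A)={a}  FIRST(B)={a}  FIRST(C)={b}
round 2: (no change)
  FIRST(S)={a,b}  FIRST(A)={a}  FIRST(B)={a}  FIRST(C)={b}

Compute FOLLOW by fixpoint:
initialize: $ ∈ FOLLOW(S)
iter 1:
  S→A A: FOLLOW(A) ⊇ FIRST(A) = {a}; new: +{a}
  S→A A: FOLLOW(A) ⊇ FOLLOW(S) ⊇ {$}; new: +{$}
  S→a B: FOLLOW(B) ⊇ FOLLOW(S) ⊇ {$}; new: +{$}
  S→a C: FOLLOW(C) ⊇ FOLLOW(S) ⊇ {$}; new: +{$}
  S→b S a: FOLLOW(S) ⊇ FIRST(a) = {a}; new: +{a}
  FOLLOW[S]={$,a}  FOLLOW[A]={$,a}  FOLLOW[B]={$}  FOLLOW[C]={$}
iter 2:
  S→a B: FOLLOW(B) ⊇ FOLLOW(S) ⊇ {$,a}; new: +{a}
  S→a C: FOLLOW(C) ⊇ FOLLOW(S) ⊇ {$,a}; new: +{a}
  FOLLOW[S]={$,a}  FOLLOW[A]={$,a}  FOLLOW[B]={$,a}  FOLLOW[C]={$,a}
iter 3: done
  FOLLOW[S]={$,a}  FOLLOW[A]={$,a}  FOLLOW[B]={$,a}  FOLLOW[C]={$,a}

FOLLOW(A) = ["$", "a"]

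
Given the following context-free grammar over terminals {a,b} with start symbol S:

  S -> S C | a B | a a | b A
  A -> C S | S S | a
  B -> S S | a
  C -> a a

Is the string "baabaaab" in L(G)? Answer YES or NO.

CNF form of G:
  S -> S C | T0 B | T0 T0 | T1 A
  A -> C S | S S | a
  B -> S S | a
  C -> T0 T0
  T0 -> a
  T1 -> b

CYK table (by increasing span):
  [0..0]={T1}  "b"  orig:{}
  [1..1]={A,B,T0}  "a"  orig:{A,B}
  [2..2]={A,B,T0}  "a"  orig:{A,B}
  [3..3]={T1}  "b"  orig:{}
  [4..4]={A,B,T0}  "a"  orig:{A,B}
  [5..5]={A,B,T0}  "a"  orig:{A,B}
  [6..6]={A,B,T0}  "a"  orig:{A,B}
  [7..7]={T1}  "b"  orig:{}
  [0..1]={S}  "ba"
  [1..2]={C,S}  "aa"
  [2..3]=∅  "ab"
  [3..4]={S}  "ba"
  [4..5]={C,S}  "aa"
  [5..6]={C,S}  "aa"
  [6..7]=∅  "ab"
  [0..2]=∅  "baa"
  [1..3]=∅  "aab"
  [2..4]=∅  "aba"
  [3..5]=∅  "baa"
  [4..6]=∅  "aaa"
  [5..7]=∅  "aab"
  [0..3]=∅  "baab"
  [1..4]={A,B}  "aaba"
  [2..5]=∅  "abaa"
  [3..6]={A,B,S}  "baaa"
  [4..7]=∅  "aaab"
  [0..4]={S}  "baaba"
  [1..5]=∅  "aabaa"
  [2..6]={S}  "abaaa"
  [3..7]=∅  "baaab"
  [0..5]=∅  "baabaa"
  [1..6]={A,B}  "aabaaa"
  [2..7]=∅  "abaaab"
  [0..6]={A,B,S}  "baabaaa"
  [1..7]=∅  "aabaaab"
  [0..7]=∅  "baabaaab"

S ∉ T[0,7] ⇒ NO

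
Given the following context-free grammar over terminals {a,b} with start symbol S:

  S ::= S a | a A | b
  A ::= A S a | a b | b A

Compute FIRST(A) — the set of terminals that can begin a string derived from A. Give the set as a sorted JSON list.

FIRST iteration:
iter 1:
  A via A→a b: +{a}
  A via A→b A: +{b}
  S via S→a A: +{a}
  S via S→b: +{b}
  S: {a,b}  A: {a,b}
iter 2: — fixpoint
  S: {a,b}  A: {a,b}

FIRST(A) = ["a", "b"]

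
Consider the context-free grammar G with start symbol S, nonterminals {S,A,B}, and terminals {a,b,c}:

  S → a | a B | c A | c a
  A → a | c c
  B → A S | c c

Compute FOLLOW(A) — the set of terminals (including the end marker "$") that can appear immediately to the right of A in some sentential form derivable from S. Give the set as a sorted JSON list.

FIRST sets, iterate to fixpoint:
pass 1:
  A via A→a: +{a}
  A via A→c c: +{c}
  B via B→A S: +{a,c}
  S via S→a: +{a}
  S via S→c A: +{c}
  FIRST(S)={a,c}  FIRST(A)={a,c}  FIRST(B)={a,c}
pass 2: — fixpoint
  FIRST(S)={a,c}  FIRST(A)={a,c}  FIRST(B)={a,c}

FOLLOW sets:
seed FOLLOW(S) with $
round 1:
  B→A S: FOLLOW(A) ⊇ FIRST(S) = {a,c}; new: +{a,c}
  S→a B: FOLLOW(B) ⊇ FOLLOW(S) ⊇ {$}; new: +{$}
  S→c A: FOLLOW(A) ⊇ FOLLOW(S) ⊇ {$}; new: +{$}
  FOLLOW(S)={$}  FOLLOW(A)={$,a,c}  FOLLOW(B)={$}
round 2: (no change)
  FOLLOW(S)={$}  FOLLOW(A)={$,a,c}  FOLLOW(B)={$}

FOLLOW(A) = ["$", "a", "c"]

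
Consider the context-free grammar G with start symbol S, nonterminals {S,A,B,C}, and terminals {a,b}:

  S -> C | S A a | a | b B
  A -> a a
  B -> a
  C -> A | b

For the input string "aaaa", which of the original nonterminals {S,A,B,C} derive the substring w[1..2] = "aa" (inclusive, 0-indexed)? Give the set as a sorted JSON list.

Convert to CNF:
  S -> S X2 | T0 T0 | T1 B | a | b
  A -> T0 T0
  B -> a
  C -> T0 T0 | b
  T0 -> a
  T1 -> b
  X2 -> A T0

CYK fill (cells [i..j] with 1 ≤ i ≤ j ≤ 2 only):
  T[1,1] 'a' = {B,S,T0}  orig:{B,S}
  T[2,2] 'a' = {B,S,T0}  orig:{B,S}
  T[1,2] 'aa' = {A,C,S}

Original NTs in T[1,2] deriving "aa": ["A", "C", "S"]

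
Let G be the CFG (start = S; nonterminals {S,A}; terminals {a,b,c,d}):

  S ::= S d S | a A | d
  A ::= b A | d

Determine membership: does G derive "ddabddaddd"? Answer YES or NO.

Convert to CNF:
  S -> S X3 | T2 A | d
  A -> T0 A | d
  T0 -> b
  T1 -> d
  T2 -> a
  X3 -> T1 S

Fill CYK table bottom-up:
  T[0,0] 'd' = {A,S,T1}  orig:{A,S}
  T[1,1] 'd' = {A,S,T1}  orig:{A,S}
  T[2,2] 'a' = {T2}  orig:{}
  T[3,3] 'b' = {T0}  orig:{}
  T[4,4] 'd' = {A,S,T1}  orig:{A,S}
  T[5,5] 'd' = {A,S,T1}  orig:{A,S}
  T[6,6] 'a' = {T2}  orig:{}
  T[7,7] 'd' = {A,S,T1}  orig:{A,S}
  T[8,8] 'd' = {A,S,T1}  orig:{A,S}
  T[9,9] 'd' = {A,S,T1}  orig:{A,S}
  T[0,1] 'dd' = {X3}  orig:{}
  T[1,2] 'da' = ∅
  T[2,3] 'ab' = ∅
  T[3,4] 'bd' = {A}
  T[4,5] 'dd' = {X3}  orig:{}
  T[5,6] 'da' = ∅
  T[6,7] 'ad' = {S}
  T[7,8] 'dd' = {X3}  orig:{}
  T[8,9] 'dd' = {X3}  orig:{}
  T[0,2] 'dda' = ∅
  T[1,3] 'dab' = ∅
  T[2,4] 'abd' = {S}
  T[3,5] 'bdd' = ∅
  T[4,6] 'dda' = ∅
  T[5,7] 'dad' = {X3}  orig:{}
  T[6,8] 'add' = ∅
  T[7,9] 'ddd' = {S}
  T[0,3] 'ddab' = ∅
  T[1,4] 'dabd' = {X3}  orig:{}
  T[2,5] 'abdd' = ∅
  T[3,6] 'bdda' = ∅
  T[4,7] 'ddad' = {S}
  T[5,8] 'dadd' = ∅
  T[6,9] 'addd' = {S}
  T[0,4] 'ddabd' = {S}
  T[1,5] 'dabdd' = ∅
  T[2,6] 'abdda' = ∅
  T[3,7] 'bddad' = ∅
  T[4,8] 'ddadd' = ∅
  T[5,9] 'daddd' = {X3}  orig:{}
  T[0,5] 'ddabdd' = ∅
  T[1,6] 'dabdda' = ∅
  T[2,7] 'abddad' = {S}
  T[3,8] 'bddadd' = ∅
  T[4,9] 'ddaddd' = {S}
  T[0,6] 'ddabdda' = ∅
  T[1,7] 'dabddad' = {X3}  orig:{}
  T[2,8] 'abddadd' = ∅
  T[3,9] 'bddaddd' = ∅
  T[0,7] 'ddabddad' = {S}
  T[1,8] 'dabddadd' = ∅
  T[2,9] 'abddaddd' = {S}
  T[0,8] 'ddabddadd' = ∅
  T[1,9] 'dabddaddd' = {X3}  orig:{}
  T[0,9] 'ddabddaddd' = {S}

S ∈ T[0,9] ⇒ YES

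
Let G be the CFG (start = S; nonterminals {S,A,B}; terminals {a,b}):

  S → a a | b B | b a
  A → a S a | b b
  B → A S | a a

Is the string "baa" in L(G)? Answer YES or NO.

CNF form of G:
  S -> T0 T0 | T1 B | T1 T0
  A -> T0 X2 | T1 T1
  B -> A S | T0 T0
  T0 -> a
  T1 -> b
  X2 -> S T0

CYK table (by increasing span):
  T[0,0] 'b' = {T1}  orig:{}
  T[1,1] 'a' = {T0}  orig:{}
  T[2,2] 'a' = {T0}  orig:{}
  T[0,1] 'ba' = {S}
  T[1,2] 'aa' = {B,S}
  T[0,2] 'baa' = {S,X2}  orig:{S}

S ∈ T[0,2] ⇒ YES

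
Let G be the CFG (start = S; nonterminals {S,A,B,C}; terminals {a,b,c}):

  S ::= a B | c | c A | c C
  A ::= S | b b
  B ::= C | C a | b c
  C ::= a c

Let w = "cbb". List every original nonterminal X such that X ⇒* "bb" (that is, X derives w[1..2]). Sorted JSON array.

Convert to CNF:
  S -> T0 B | T2 A | T2 C | c
  A -> T0 B | T1 T1 | T2 A | T2 C | c
  B -> C T0 | T0 T2 | T1 T2
  C -> T0 T2
  T0 -> a
  T1 -> b
  T2 -> c

CYK table (by increasing span) (cells [i..j] with 1 ≤ i ≤ j ≤ 2 only):
  cell(1,1) b: {T1}  orig:{}
  cell(2,2) b: {T1}  orig:{}
  cell(1,2) bb: {A}

Original NTs in T[1,2] deriving "bb": ["A"]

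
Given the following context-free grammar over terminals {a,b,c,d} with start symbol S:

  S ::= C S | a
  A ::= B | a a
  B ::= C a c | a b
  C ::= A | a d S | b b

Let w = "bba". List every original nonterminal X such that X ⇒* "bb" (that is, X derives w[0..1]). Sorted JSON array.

Convert to CNF:
  S -> C S | a
  A -> C X4 | T0 T0 | T0 T2
  B -> C X5 | T0 T2
  C -> C X6 | T0 T0 | T0 T2 | T0 X7 | T2 T2
  T0 -> a
  T1 -> c
  T2 -> b
  T3 -> d
  X4 -> T0 T1
  X5 -> T0 T1
  X6 -> T0 T1
  X7 -> T3 S

CYK fill — only the sub-triangle for w[0..1]:
  [0..0]={T2}  "b"  orig:{}
  [1..1]={T2}  "b"  orig:{}
  [0..1]={C}  "bb"

Original NTs in T[0,1] deriving "bb": ["C"]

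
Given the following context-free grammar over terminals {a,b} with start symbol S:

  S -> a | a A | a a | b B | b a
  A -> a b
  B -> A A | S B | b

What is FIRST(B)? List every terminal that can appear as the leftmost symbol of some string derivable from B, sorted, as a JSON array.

FIRST iteration:
round 1:
  A via A→a b: +{a}
  B via B→A A: +{a}
  B via B→b: +{b}
  S via S→a: +{a}
  S via S→b B: +{b}
  FIRST[S]={a,b}  FIRST[A]={a}  FIRST[B]={a,b}
round 2: (stable)
  FIRST[S]={a,b}  FIRST[A]={a}  FIRST[B]={a,b}

FIRST(B) = ["a", "b"]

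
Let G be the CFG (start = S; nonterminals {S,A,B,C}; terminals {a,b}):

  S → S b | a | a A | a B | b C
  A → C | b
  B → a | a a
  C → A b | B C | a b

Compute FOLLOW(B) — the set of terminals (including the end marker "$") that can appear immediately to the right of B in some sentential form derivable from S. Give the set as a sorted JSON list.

FIRST sets, iterate to fixpoint:
round 1:
  A via A→b: +{b}
  B via B→a: +{a}
  C via C→A b: +{b}
  C via C→B C: +{a}
  S via S→a: +{a}
  S via S→b C: +{b}
  S: {a,b}  A: {b}  B: {a}  C: {a,b}
round 2:
  A via A→C: +{a}
  S: {a,b}  A: {a,b}  B: {a}  C: {a,b}
round 3: — fixpoint
  S: {a,b}  A: {a,b}  B: {a}  C: {a,b}

Compute FOLLOW by fixpoint:
FOLLOW(S) := {$}
pass 1:
  C→A b: FOLLOW(A) ⊇ FIRST(b) = {b}; new: +{b}
  C→B C: FOLLOW(B) ⊇ FIRST(C) = {a,b}; new: +{a,b}
  S→S b: FOLLOW(S) ⊇ FIRST(b) = {b}; new: +{b}
  S→a A: FOLLOW(A) ⊇ FOLLOW(S) ⊇ {$,b}; new: +{$}
  S→a B: FOLLOW(B) ⊇ FOLLOW(S) ⊇ {$,b}; new: +{$}
  S→b C: FOLLOW(C) ⊇ FOLLOW(S) ⊇ {$,b}; new: +{$,b}
  FOLLOW(S)={$,b}  FOLLOW(A)={$,b}  FOLLOW(B)={$,a,b}  FOLLOW(C)={$,b}
pass 2: done
  FOLLOW(S)={$,b}  FOLLOW(A)={$,b}  FOLLOW(B)={$,a,b}  FOLLOW(C)={$,b}

FOLLOW(B) = ["$", "a", "b"]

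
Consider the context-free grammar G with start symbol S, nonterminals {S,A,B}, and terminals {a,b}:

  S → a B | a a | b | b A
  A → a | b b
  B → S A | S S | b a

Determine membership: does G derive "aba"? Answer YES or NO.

Convert to CNF:
  S -> T0 A | T1 B | T1 T1 | b
  A -> T0 T0 | a
  B -> S A | S S | T0 T1
  T0 -> b
  T1 -> a

CYK table (by increasing span):
  T[0,0] 'a' = {A,T1}  orig:{A}
  T[1,1] 'b' = {S,T0}  orig:{S}
  T[2,2] 'a' = {A,T1}  orig:{A}
  T[0,1] 'ab' = ∅
  T[1,2] 'ba' = {B,S}
  T[0,2] 'aba' = {S}

S ∈ T[0,2] ⇒ YES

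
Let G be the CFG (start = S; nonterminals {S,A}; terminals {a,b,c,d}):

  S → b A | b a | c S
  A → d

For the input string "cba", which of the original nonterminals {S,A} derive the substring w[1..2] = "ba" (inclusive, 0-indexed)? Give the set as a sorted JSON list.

CNF form of G:
  S -> T0 A | T0 T1 | T2 S
  A -> d
  T0 -> b
  T1 -> a
  T2 -> c

CYK fill, restricted to cells inside w[1..2]:
  cell(1,1) b: {T0}  orig:{}
  cell(2,2) a: {T1}  orig:{}
  cell(1,2) ba: {S}

Original NTs in T[1,2] deriving "ba": ["S"]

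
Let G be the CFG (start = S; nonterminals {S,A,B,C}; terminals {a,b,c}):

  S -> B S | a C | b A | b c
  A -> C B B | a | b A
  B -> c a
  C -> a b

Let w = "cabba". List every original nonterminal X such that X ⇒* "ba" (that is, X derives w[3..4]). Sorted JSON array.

Convert to CNF:
  S -> B S | T0 A | T0 T1 | T2 C
  A -> C X3 | T0 A | a
  B -> T1 T2
  C -> T2 T0
  T0 -> b
  T1 -> c
  T2 -> a
  X3 -> B B

Fill CYK table bottom-up, restricted to cells inside w[3..4]:
  cell(3,3) b: {T0}  orig:{}
  cell(4,4) a: {A,T2}  orig:{A}
  cell(3,4) ba: {A,S}

Original NTs in T[3,4] deriving "ba": ["A", "S"]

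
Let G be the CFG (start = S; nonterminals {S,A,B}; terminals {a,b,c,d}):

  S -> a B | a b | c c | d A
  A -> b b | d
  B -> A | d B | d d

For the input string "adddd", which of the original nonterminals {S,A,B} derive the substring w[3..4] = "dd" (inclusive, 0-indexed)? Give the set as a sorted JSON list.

Convert to CNF:
  S -> T1 A | T2 B | T2 T0 | T3 T3
  A -> T0 T0 | d
  B -> T0 T0 | T1 B | T1 T1 | d
  T0 -> b
  T1 -> d
  T2 -> a
  T3 -> c

Fill CYK table bottom-up (cells [i..j] with 3 ≤ i ≤ j ≤ 4 only):
  [3..3]={A,B,T1}  "d"  orig:{A,B}
  [4..4]={A,B,T1}  "d"  orig:{A,B}
  [3..4]={B,S}  "dd"

Original NTs in T[3,4] deriving "dd": ["B", "S"]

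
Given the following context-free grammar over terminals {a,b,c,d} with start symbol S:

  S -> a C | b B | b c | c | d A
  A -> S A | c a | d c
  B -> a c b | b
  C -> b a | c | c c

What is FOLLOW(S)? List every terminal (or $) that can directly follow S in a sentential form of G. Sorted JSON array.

FIRST iteration:
iter 1:
  A via A→c a: +{c}
  A via A→d c: +{d}
  B via B→a c b: +{a}
  B via B→b: +{b}
  C via C→b a: +{b}
  C via C→c: +{c}
  S via S→a C: +{a}
  S via S→b B: +{b}
  S via S→c: +{c}
  S via S→d A: +{d}
  FIRST(S)={a,b,c,d}  FIRST(A)={c,d}  FIRST(B)={a,b}  FIRST(C)={b,c}
iter 2:
  A via A→S A: +{a,b}
  FIRST(S)={a,b,c,d}  FIRST(A)={a,b,c,d}  FIRST(B)={a,b}  FIRST(C)={b,c}
iter 3: done
  FIRST(S)={a,b,c,d}  FIRST(A)={a,b,c,d}  FIRST(B)={a,b}  FIRST(C)={b,c}

Compute FOLLOW by fixpoint:
seed FOLLOW(S) with $
pass 1:
  A→S A: FOLLOW(S) ⊇ FIRST(A) = {a,b,c,d}; new: +{a,b,c,d}
  S→a C: FOLLOW(C) ⊇ FOLLOW(S) ⊇ {$,a,b,c,d}; new: +{$,a,b,c,d}
  S→b B: FOLLOW(B) ⊇ FOLLOW(S) ⊇ {$,a,b,c,d}; new: +{$,a,b,c,d}
  S→d A: FOLLOW(A) ⊇ FOLLOW(S) ⊇ {$,a,b,c,d}; new: +{$,a,b,c,d}
  FOLLOW[S]={$,a,b,c,d}  FOLLOW[A]={$,a,b,c,d}  FOLLOW[B]={$,a,b,c,d}  FOLLOW[C]={$,a,b,c,d}
pass 2: done
  FOLLOW[S]={$,a,b,c,d}  FOLLOW[A]={$,a,b,c,d}  FOLLOW[B]={$,a,b,c,d}  FOLLOW[C]={$,a,b,c,d}

FOLLOW(S) = ["$", "a", "b", "c", "d"]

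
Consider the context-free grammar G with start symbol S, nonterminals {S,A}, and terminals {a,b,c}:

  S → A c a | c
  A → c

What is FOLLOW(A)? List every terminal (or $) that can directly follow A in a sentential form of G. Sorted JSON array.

FIRST iteration:
[1]
  A via A→c: +{c}
  S via S→A c a: +{c}
  FIRST[S]={c}  FIRST[A]={c}
[2] — fixpoint
  FIRST[S]={c}  FIRST[A]={c}

FOLLOW iteration:
seed FOLLOW(S) with $
iter 1:
  S→A c a: FOLLOW(A) ⊇ FIRST(c) = {c}; new: +{c}
  S: {$}  A: {c}
iter 2: (stable)
  S: {$}  A: {c}

FOLLOW(A) = ["c"]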